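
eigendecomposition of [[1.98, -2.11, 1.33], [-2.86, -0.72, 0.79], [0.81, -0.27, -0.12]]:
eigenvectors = [[-0.83, 0.46, 0.11], [0.51, 0.89, 0.61], [-0.22, -0.06, 0.79]]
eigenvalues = [3.62, -2.26, -0.22]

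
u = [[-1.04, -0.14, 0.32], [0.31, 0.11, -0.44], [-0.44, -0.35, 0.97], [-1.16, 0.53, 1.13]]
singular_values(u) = [2.2, 0.69, 0.58]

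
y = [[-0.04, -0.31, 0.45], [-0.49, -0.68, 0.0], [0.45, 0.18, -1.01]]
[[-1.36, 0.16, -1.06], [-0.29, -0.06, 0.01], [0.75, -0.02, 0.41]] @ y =[[-0.5, 0.12, 0.46], [0.05, 0.13, -0.14], [0.16, -0.15, -0.08]]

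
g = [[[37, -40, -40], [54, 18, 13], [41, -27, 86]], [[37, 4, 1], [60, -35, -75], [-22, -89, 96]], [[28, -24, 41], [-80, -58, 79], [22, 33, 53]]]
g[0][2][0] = 41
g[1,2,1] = -89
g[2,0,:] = [28, -24, 41]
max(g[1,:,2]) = 96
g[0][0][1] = -40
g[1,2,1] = -89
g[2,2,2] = 53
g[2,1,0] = -80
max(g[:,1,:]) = 79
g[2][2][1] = 33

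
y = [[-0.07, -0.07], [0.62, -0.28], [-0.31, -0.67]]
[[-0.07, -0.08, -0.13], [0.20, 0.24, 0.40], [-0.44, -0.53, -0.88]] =y@[[0.51,0.62,1.02], [0.42,0.51,0.84]]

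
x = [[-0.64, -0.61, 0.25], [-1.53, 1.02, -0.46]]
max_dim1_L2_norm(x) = 1.9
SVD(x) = [[0.09, 1.00], [1.00, -0.09]] @ diag([1.901063763618088, 0.9072246506010683]) @ [[-0.83,0.51,-0.23], [-0.56,-0.77,0.32]]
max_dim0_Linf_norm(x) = 1.53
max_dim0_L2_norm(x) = 1.66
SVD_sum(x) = [[-0.14, 0.08, -0.04], [-1.57, 0.96, -0.43]] + [[-0.50,-0.69,0.29],[0.04,0.06,-0.03]]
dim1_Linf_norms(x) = [0.64, 1.53]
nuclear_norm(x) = 2.81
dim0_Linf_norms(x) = [1.53, 1.02, 0.46]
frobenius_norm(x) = 2.11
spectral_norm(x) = 1.90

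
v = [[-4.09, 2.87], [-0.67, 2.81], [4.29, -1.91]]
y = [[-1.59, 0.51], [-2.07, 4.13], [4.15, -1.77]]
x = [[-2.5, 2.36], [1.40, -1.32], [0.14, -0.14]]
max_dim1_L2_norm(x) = 3.44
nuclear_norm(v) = 9.25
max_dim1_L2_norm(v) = 5.0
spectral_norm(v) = 7.13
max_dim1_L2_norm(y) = 4.62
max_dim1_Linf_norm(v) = 4.29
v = x + y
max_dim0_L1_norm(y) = 7.81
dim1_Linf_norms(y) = [1.59, 4.13, 4.15]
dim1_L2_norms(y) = [1.67, 4.62, 4.51]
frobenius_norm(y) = 6.67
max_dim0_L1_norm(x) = 4.04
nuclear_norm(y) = 8.58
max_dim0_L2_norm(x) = 2.87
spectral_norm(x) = 3.94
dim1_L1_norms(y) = [2.1, 6.2, 5.92]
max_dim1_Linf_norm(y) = 4.15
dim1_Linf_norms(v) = [4.09, 2.81, 4.29]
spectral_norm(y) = 6.25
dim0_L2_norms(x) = [2.87, 2.71]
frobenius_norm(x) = 3.94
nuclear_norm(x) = 3.95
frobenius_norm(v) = 7.44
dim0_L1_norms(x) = [4.04, 3.82]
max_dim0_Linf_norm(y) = 4.15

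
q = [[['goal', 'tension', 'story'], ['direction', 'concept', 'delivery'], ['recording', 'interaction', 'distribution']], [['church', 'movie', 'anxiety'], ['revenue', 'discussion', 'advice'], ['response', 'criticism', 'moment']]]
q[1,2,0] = 'response'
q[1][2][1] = 'criticism'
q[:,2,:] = [['recording', 'interaction', 'distribution'], ['response', 'criticism', 'moment']]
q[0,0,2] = 'story'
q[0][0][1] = 'tension'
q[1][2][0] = 'response'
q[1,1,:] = ['revenue', 'discussion', 'advice']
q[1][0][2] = 'anxiety'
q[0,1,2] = 'delivery'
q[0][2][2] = 'distribution'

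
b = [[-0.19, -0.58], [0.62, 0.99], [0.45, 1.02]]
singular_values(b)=[1.72, 0.15]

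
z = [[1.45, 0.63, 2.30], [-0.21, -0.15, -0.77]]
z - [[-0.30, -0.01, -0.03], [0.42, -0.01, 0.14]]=[[1.75, 0.64, 2.33], [-0.63, -0.14, -0.91]]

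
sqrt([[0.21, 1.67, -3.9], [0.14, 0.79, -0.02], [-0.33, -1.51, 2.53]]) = [[(0.15+0.44j), (0.42+0.23j), (-2.2+0.64j)], [0.12-0.06j, (0.88-0.03j), 0.09-0.09j], [(-0.15+0.02j), (-0.6+0.01j), 1.50+0.03j]]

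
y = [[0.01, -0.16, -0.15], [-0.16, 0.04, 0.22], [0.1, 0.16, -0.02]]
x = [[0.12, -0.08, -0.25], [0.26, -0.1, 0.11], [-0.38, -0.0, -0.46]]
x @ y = [[-0.01, -0.06, -0.03],[0.03, -0.03, -0.06],[-0.05, -0.01, 0.07]]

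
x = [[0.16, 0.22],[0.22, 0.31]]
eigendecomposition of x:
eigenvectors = [[-0.81, -0.58],[0.58, -0.81]]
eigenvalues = [0.0, 0.47]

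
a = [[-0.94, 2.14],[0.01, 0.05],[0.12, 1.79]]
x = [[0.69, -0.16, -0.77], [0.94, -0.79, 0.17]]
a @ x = [[1.36, -1.54, 1.09], [0.05, -0.04, 0.0], [1.77, -1.43, 0.21]]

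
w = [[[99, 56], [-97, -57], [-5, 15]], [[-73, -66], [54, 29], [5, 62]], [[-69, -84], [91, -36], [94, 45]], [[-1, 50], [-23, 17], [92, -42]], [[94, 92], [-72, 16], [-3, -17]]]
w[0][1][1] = -57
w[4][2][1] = -17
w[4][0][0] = 94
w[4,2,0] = -3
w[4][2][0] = -3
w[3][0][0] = -1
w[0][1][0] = -97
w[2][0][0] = -69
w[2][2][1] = 45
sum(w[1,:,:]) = 11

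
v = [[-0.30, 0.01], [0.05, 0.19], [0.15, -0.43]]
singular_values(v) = [0.5, 0.3]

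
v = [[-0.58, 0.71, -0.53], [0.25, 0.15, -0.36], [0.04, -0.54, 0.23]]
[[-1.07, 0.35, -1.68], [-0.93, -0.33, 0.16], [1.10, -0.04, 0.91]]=v @ [[-1.17, -0.77, 1.09], [-1.66, 0.22, -1.79], [1.08, 0.48, -0.43]]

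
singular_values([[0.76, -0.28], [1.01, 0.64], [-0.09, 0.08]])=[1.32, 0.59]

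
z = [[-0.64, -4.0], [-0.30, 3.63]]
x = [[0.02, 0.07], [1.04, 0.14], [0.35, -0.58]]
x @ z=[[-0.03, 0.17], [-0.71, -3.65], [-0.05, -3.51]]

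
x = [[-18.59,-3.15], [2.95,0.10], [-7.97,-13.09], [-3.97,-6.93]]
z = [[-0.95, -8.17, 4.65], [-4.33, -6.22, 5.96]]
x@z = [[31.30,171.47,-105.22], [-3.24,-24.72,14.31], [64.25,146.53,-115.08], [33.78,75.54,-59.76]]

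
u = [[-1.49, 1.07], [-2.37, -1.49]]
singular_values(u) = [2.93, 1.63]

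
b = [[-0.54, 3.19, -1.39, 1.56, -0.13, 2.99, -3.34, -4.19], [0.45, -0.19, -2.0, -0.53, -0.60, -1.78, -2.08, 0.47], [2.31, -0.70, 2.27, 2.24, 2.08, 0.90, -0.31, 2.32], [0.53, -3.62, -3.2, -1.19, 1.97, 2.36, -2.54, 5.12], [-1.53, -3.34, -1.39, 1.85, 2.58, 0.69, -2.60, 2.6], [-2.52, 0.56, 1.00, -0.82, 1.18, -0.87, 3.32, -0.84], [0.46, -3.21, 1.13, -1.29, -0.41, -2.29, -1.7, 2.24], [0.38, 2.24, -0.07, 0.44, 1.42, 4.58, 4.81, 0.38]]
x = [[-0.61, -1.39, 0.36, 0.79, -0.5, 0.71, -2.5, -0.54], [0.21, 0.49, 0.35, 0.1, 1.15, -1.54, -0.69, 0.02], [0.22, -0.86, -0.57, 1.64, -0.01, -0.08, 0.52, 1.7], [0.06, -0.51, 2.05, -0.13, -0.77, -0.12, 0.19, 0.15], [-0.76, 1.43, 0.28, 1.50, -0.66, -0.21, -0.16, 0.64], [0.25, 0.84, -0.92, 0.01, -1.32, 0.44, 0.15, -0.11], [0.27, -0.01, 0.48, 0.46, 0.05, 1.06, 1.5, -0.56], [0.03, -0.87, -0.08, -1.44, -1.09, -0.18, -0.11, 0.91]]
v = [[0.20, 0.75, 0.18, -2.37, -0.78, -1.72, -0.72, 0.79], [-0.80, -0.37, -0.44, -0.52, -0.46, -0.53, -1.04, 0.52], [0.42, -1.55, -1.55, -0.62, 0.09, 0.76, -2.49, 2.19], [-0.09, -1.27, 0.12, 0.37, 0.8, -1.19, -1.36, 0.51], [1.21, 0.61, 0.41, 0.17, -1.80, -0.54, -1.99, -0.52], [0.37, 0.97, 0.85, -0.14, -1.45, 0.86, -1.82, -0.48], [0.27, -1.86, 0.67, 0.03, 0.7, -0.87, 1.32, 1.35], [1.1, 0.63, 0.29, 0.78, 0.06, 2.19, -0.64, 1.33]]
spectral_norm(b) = 11.34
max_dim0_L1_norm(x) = 6.4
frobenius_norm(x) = 6.75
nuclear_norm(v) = 20.45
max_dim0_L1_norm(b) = 20.7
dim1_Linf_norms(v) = [2.37, 1.04, 2.49, 1.36, 1.99, 1.82, 1.86, 2.19]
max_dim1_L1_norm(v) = 9.67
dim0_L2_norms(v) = [1.94, 3.14, 2.02, 2.66, 2.7, 3.44, 4.37, 3.17]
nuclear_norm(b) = 39.07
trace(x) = 1.37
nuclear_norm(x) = 16.96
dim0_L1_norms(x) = [2.41, 6.4, 5.09, 6.07, 5.55, 4.34, 5.82, 4.63]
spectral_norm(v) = 5.01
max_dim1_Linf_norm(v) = 2.49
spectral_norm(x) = 3.40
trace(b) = 0.74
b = x @ v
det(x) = 0.45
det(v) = -233.44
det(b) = -64.88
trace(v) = 0.36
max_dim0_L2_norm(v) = 4.37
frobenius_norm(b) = 17.29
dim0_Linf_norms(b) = [2.52, 3.62, 3.2, 2.24, 2.58, 4.58, 4.81, 5.12]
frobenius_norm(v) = 8.54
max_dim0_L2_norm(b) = 8.11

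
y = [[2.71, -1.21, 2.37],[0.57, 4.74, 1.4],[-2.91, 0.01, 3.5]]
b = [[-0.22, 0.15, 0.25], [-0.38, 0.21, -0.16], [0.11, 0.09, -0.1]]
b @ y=[[-1.24, 0.98, 0.56],[-0.44, 1.45, -1.17],[0.64, 0.29, 0.04]]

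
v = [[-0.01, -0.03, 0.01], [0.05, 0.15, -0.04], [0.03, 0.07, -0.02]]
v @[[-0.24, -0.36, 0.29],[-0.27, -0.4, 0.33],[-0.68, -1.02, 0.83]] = [[0.0, 0.01, -0.00], [-0.03, -0.04, 0.03], [-0.01, -0.02, 0.02]]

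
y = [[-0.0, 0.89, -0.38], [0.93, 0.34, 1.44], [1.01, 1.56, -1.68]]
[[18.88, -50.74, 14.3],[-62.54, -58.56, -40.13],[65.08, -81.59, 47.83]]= y @ [[-7.86, -11.03, -3.99], [4.39, -64.80, 4.79], [-39.39, -18.24, -26.42]]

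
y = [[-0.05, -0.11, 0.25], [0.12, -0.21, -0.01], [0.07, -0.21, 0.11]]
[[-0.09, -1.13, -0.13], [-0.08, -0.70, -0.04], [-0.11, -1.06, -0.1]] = y @ [[-0.72,-0.29,-0.97],[-0.00,3.33,-0.32],[-0.51,-3.12,-0.87]]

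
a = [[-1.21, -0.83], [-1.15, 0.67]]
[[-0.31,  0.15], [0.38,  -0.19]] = a@[[-0.06, 0.03], [0.46, -0.23]]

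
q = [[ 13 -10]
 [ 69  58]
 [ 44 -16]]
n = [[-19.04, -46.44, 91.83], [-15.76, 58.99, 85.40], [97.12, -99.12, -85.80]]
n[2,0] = 97.12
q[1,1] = 58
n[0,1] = -46.44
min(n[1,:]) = -15.76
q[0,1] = -10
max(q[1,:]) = 69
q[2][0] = 44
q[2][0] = 44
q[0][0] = 13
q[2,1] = -16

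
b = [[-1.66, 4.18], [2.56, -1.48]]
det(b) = -8.24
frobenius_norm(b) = 5.38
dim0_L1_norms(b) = [4.22, 5.66]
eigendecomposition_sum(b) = [[-2.49, 3.09],  [1.89, -2.35]] + [[0.83, 1.09], [0.67, 0.87]]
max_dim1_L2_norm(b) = 4.5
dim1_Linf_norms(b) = [4.18, 2.56]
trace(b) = -3.14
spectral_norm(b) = 5.14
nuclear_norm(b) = 6.74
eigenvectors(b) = [[-0.8,-0.78], [0.61,-0.63]]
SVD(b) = [[-0.86, 0.51], [0.51, 0.86]] @ diag([5.137836786053423, 1.6045663463616064]) @ [[0.53, -0.85], [0.85, 0.53]]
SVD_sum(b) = [[-2.35, 3.75], [1.39, -2.21]] + [[0.69, 0.43], [1.17, 0.73]]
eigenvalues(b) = [-4.84, 1.7]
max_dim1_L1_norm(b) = 5.84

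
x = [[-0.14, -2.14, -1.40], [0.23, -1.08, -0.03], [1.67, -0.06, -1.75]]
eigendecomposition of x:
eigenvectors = [[(-0.71+0j),(-0.71-0j),(0.28+0j)],  [(-0.02+0.1j),(-0.02-0.1j),-0.43+0.00j],  [-0.35+0.60j,(-0.35-0.6j),(0.86+0j)]]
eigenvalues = [(-0.9+1.48j), (-0.9-1.48j), (-1.17+0j)]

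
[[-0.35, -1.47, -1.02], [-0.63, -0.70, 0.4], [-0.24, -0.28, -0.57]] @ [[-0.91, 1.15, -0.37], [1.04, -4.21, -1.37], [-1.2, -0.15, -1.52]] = [[0.01,5.94,3.69], [-0.63,2.16,0.58], [0.61,0.99,1.34]]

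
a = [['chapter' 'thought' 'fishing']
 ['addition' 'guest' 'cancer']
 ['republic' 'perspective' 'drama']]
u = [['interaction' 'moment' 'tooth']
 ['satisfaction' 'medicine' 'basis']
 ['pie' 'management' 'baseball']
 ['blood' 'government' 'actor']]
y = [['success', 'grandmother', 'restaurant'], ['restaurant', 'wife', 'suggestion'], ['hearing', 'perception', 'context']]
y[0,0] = 'success'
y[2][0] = 'hearing'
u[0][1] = 'moment'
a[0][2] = 'fishing'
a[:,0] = ['chapter', 'addition', 'republic']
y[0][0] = 'success'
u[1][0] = 'satisfaction'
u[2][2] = 'baseball'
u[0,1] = 'moment'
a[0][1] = 'thought'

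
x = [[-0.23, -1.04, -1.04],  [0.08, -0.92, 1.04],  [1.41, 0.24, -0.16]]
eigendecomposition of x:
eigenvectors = [[(-0.67+0j),  (-0.67-0j),  -0.30+0.00j], [(0.27+0.28j),  0.27-0.28j,  -0.83+0.00j], [-0.06+0.63j,  -0.06-0.63j,  (0.47+0j)]]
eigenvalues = [(0.09+1.39j), (0.09-1.39j), (-1.48+0j)]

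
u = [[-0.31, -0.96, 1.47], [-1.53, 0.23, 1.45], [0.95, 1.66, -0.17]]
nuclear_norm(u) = 5.38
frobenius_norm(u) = 3.37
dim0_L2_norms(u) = [1.83, 1.93, 2.07]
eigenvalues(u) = [(-2.76+0j), (1.25+0.11j), (1.25-0.11j)]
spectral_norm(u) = 2.78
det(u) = -4.37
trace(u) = -0.25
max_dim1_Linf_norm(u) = 1.66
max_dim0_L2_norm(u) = 2.07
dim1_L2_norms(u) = [1.78, 2.12, 1.92]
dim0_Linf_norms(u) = [1.53, 1.66, 1.47]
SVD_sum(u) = [[-0.94,-0.72,1.07],[-1.04,-0.8,1.18],[0.84,0.65,-0.95]] + [[0.03, -0.13, -0.07], [-0.21, 0.98, 0.48], [-0.22, 1.07, 0.53]] + [[0.61, -0.1, 0.47], [-0.28, 0.05, -0.22], [0.33, -0.06, 0.26]]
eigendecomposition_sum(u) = [[-0.91+0.00j, (-0.84+0j), 0.99-0.00j], [-0.91+0.00j, (-0.85+0j), (0.99-0j)], [0.92-0.00j, 0.85-0.00j, -1.00+0.00j]] + [[(0.3+1.37j), (-0.06-1.51j), (0.24-0.14j)], [(-0.31+1.1j), 0.54-1.11j, (0.23-0.01j)], [0.01+2.20j, 0.40-2.34j, (0.42-0.14j)]] + [[(0.3-1.37j),(-0.06+1.51j),0.24+0.14j], [(-0.31-1.1j),(0.54+1.11j),0.23+0.01j], [(0.01-2.2j),(0.4+2.34j),(0.42+0.14j)]]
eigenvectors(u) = [[0.57+0.00j,(0.48-0.1j),0.48+0.10j], [0.58+0.00j,0.39+0.11j,0.39-0.11j], [-0.58+0.00j,(0.77+0j),(0.77-0j)]]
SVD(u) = [[-0.58, -0.09, -0.81], [-0.64, 0.67, 0.38], [0.51, 0.73, -0.45]] @ diag([2.7783161630833813, 1.6554323495290006, 0.9499489639357095]) @ [[0.59, 0.45, -0.67], [-0.19, 0.88, 0.43], [-0.79, 0.13, -0.6]]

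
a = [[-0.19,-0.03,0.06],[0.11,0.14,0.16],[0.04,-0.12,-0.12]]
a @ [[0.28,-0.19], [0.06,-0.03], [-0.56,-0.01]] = [[-0.09,0.04], [-0.05,-0.03], [0.07,-0.0]]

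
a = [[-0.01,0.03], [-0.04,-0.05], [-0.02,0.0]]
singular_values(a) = [0.07, 0.03]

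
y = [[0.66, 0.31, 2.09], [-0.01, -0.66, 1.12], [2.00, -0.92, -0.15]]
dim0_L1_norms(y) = [2.67, 1.89, 3.36]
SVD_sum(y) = [[1.15, -0.36, 1.58], [0.58, -0.18, 0.8], [0.70, -0.22, 0.96]] + [[-0.64,0.35,0.54], [-0.3,0.16,0.25], [1.30,-0.71,-1.11]] + [[0.15,0.32,-0.03], [-0.29,-0.64,0.07], [0.0,0.01,-0.00]]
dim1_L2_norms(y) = [2.21, 1.3, 2.21]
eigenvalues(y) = [(2.26+0j), (-1.21+0.64j), (-1.21-0.64j)]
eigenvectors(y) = [[(-0.79+0j), (0.37-0.32j), (0.37+0.32j)], [-0.22+0.00j, 0.70+0.00j, (0.7-0j)], [-0.57+0.00j, -0.34+0.40j, (-0.34-0.4j)]]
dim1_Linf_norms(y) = [2.09, 1.12, 2.0]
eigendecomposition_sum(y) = [[(1.47-0j), (-0.21+0j), (1.17+0j)], [0.40-0.00j, -0.06+0.00j, 0.32+0.00j], [(1.06-0j), (-0.16+0j), (0.85+0j)]] + [[(-0.4-0.25j), (0.26+0.63j), (0.46+0.11j)], [(-0.21-0.65j), (-0.3+0.93j), 0.40+0.54j], [0.47+0.19j, -0.38-0.62j, (-0.5-0.03j)]] + [[-0.40+0.25j, (0.26-0.63j), (0.46-0.11j)], [(-0.21+0.65j), (-0.3-0.93j), (0.4-0.54j)], [(0.47-0.19j), (-0.38+0.62j), -0.50+0.03j]]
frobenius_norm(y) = 3.39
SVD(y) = [[-0.79, -0.43, -0.44], [-0.40, -0.2, 0.9], [-0.48, 0.88, -0.01]] @ diag([2.5320228733184327, 2.1023793225704086, 0.7922508144651281]) @ [[-0.58, 0.18, -0.80], [0.70, -0.39, -0.6], [-0.41, -0.91, 0.1]]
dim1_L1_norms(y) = [3.06, 1.79, 3.07]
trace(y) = -0.15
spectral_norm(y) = 2.53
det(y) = 4.22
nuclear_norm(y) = 5.43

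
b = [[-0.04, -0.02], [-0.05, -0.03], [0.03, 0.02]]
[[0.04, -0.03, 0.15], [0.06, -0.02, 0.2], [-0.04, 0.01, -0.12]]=b @[[-0.01, 1.88, -3.07],[-1.97, -2.50, -1.58]]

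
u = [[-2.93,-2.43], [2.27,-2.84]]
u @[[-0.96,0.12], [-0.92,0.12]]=[[5.05, -0.64], [0.43, -0.07]]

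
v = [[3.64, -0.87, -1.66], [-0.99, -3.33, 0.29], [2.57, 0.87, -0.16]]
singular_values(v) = [4.85, 3.5, 0.72]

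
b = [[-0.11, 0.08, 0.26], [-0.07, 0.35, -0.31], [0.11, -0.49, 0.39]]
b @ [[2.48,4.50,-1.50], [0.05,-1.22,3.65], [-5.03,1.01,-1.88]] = [[-1.58,  -0.33,  -0.03], [1.4,  -1.06,  1.97], [-1.71,  1.49,  -2.69]]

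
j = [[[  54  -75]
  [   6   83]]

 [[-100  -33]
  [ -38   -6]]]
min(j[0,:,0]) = 6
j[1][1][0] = -38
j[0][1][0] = 6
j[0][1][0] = 6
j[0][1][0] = 6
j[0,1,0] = 6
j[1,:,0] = [-100, -38]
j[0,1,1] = 83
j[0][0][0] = 54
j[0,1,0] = 6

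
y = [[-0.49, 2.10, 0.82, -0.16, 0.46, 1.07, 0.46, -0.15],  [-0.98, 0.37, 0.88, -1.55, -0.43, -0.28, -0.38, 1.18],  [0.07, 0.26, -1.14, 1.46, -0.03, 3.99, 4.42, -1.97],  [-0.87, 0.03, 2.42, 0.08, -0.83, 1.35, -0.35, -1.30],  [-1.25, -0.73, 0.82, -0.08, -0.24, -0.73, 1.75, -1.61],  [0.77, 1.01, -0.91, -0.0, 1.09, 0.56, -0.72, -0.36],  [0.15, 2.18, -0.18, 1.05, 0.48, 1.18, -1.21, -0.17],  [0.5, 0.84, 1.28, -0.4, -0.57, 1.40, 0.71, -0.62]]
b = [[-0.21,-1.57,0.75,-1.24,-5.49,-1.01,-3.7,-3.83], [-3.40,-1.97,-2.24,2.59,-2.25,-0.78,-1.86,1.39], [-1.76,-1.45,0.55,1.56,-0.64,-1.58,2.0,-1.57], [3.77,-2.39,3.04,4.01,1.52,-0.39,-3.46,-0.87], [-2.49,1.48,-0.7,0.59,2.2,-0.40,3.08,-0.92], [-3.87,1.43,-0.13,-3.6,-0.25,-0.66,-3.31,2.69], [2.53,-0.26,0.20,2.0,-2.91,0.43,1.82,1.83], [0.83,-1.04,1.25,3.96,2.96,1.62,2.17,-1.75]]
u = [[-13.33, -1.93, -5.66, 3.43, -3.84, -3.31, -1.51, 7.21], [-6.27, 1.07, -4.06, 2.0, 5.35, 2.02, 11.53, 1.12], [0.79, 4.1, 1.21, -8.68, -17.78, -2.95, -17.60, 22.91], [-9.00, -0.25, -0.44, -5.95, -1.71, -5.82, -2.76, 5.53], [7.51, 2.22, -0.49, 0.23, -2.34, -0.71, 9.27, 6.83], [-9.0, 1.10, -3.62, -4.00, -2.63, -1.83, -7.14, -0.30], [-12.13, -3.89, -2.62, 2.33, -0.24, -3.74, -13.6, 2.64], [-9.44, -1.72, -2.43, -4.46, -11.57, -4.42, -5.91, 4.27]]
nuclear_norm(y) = 21.85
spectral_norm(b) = 10.64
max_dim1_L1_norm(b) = 19.45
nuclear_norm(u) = 112.78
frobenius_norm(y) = 9.77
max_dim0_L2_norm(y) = 5.06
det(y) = -160.17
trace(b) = 3.99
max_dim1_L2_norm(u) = 35.41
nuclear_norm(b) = 42.67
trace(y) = -2.69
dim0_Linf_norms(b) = [3.87, 2.39, 3.04, 4.01, 5.49, 1.62, 3.7, 3.83]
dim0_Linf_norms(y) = [1.25, 2.18, 2.42, 1.55, 1.09, 3.99, 4.42, 1.97]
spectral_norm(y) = 7.02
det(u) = 11617155.50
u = y @ b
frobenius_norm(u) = 55.28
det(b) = -72511.27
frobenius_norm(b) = 17.81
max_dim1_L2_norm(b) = 8.01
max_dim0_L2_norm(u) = 28.45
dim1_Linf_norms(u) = [13.33, 11.53, 22.91, 9.0, 9.27, 9.0, 13.6, 11.57]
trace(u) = -30.50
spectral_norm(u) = 43.10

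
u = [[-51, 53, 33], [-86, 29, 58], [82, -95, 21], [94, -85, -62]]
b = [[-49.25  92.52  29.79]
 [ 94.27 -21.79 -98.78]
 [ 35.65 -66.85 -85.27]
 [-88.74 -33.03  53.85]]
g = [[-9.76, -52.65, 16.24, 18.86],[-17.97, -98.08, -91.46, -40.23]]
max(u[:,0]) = 94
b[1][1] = -21.79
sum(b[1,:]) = -26.30000000000001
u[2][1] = -95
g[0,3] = 18.86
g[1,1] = -98.08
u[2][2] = 21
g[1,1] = -98.08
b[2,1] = -66.85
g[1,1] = -98.08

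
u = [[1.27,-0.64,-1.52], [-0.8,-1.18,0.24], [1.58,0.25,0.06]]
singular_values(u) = [2.43, 1.57, 0.78]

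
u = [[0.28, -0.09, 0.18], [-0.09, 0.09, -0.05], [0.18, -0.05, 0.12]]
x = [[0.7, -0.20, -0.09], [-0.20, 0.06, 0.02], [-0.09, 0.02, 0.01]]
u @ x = [[0.20,-0.06,-0.03],[-0.08,0.02,0.01],[0.13,-0.04,-0.02]]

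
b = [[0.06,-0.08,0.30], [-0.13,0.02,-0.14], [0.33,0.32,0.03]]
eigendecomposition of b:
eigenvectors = [[-0.68, -0.74, -0.7], [0.05, 0.65, 0.71], [0.73, -0.20, -0.03]]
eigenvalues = [-0.26, 0.21, 0.15]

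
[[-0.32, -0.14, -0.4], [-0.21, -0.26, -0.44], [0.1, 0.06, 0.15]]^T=[[-0.32, -0.21, 0.1], [-0.14, -0.26, 0.06], [-0.4, -0.44, 0.15]]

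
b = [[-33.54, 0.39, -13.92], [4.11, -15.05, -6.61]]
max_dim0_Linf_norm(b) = 33.54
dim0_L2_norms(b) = [33.79, 15.06, 15.41]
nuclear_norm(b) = 53.22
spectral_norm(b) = 36.35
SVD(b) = [[-1.0, 0.05], [0.05, 1.00]] @ diag([36.35154741332051, 16.867181171052586]) @ [[0.93, -0.03, 0.37], [0.14, -0.89, -0.43]]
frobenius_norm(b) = 40.07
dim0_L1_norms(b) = [37.65, 15.44, 20.53]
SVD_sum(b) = [[-33.66, 1.14, -13.56], [1.68, -0.06, 0.68]] + [[0.12, -0.75, -0.36], [2.43, -14.99, -7.29]]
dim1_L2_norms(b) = [36.32, 16.94]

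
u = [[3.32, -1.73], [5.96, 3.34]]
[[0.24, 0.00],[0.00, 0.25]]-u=[[-3.08, 1.73], [-5.96, -3.09]]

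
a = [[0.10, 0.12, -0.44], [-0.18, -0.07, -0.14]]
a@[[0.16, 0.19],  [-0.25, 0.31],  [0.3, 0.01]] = [[-0.15, 0.05], [-0.05, -0.06]]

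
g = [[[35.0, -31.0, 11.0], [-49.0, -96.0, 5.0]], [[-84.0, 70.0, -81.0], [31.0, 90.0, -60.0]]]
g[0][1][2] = 5.0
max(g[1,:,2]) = -60.0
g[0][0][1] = -31.0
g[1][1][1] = 90.0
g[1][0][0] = -84.0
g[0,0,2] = 11.0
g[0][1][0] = -49.0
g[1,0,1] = 70.0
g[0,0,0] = 35.0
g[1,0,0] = -84.0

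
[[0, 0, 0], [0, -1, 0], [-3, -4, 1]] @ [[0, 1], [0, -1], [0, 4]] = [[0, 0], [0, 1], [0, 5]]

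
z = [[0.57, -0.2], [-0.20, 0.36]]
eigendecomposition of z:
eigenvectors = [[0.86, 0.52], [-0.52, 0.86]]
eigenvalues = [0.69, 0.24]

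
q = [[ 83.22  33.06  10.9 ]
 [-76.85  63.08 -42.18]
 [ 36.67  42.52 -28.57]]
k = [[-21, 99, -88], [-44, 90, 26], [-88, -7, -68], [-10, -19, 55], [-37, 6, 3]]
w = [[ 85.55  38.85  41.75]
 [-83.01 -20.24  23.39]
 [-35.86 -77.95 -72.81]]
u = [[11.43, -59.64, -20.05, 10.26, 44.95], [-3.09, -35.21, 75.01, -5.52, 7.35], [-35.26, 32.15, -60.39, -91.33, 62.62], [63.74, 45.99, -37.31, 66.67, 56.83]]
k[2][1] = -7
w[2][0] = -35.86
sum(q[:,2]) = -59.85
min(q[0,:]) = 10.9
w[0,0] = 85.55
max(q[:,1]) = 63.08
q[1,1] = 63.08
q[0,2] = 10.9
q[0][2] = 10.9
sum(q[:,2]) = -59.85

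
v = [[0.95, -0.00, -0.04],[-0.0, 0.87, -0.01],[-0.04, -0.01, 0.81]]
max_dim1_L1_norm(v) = 0.99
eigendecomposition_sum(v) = [[0.9, 0.03, -0.24], [0.03, 0.00, -0.01], [-0.24, -0.01, 0.06]] + [[0.05, 0.03, 0.19],[0.03, 0.01, 0.10],[0.19, 0.1, 0.73]] + [[0.0, -0.05, 0.01], [-0.05, 0.86, -0.10], [0.01, -0.1, 0.01]]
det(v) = 0.67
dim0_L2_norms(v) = [0.95, 0.87, 0.81]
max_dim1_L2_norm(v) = 0.95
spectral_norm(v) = 0.96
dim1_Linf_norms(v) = [0.95, 0.87, 0.81]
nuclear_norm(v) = 2.63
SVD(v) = [[-0.97, -0.06, -0.25], [-0.03, 0.99, -0.13], [0.26, -0.12, -0.96]] @ diag([0.9606956810066257, 0.8712264249729014, 0.7980778940204731]) @ [[-0.97, -0.03, 0.26], [-0.06, 0.99, -0.12], [-0.25, -0.13, -0.96]]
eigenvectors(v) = [[0.97, -0.25, 0.06],  [0.03, -0.13, -0.99],  [-0.26, -0.96, 0.12]]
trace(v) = 2.63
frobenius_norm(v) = 1.52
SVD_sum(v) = [[0.90,0.03,-0.24], [0.03,0.00,-0.01], [-0.24,-0.01,0.06]] + [[0.0,  -0.05,  0.01], [-0.05,  0.86,  -0.10], [0.01,  -0.10,  0.01]] + [[0.05, 0.03, 0.19], [0.03, 0.01, 0.10], [0.19, 0.1, 0.73]]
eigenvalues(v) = [0.96, 0.8, 0.87]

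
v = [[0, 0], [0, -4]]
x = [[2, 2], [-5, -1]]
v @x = [[0, 0], [20, 4]]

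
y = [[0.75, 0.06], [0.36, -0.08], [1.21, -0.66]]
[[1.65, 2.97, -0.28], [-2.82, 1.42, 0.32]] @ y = [[1.97, 0.05], [-1.22, -0.49]]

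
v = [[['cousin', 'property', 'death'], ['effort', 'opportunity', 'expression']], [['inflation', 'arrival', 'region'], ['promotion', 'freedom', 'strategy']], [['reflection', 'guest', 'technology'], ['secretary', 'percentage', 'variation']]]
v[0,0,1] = 'property'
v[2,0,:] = ['reflection', 'guest', 'technology']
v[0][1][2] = 'expression'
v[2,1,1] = 'percentage'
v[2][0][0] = 'reflection'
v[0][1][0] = 'effort'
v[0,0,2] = 'death'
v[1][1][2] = 'strategy'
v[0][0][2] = 'death'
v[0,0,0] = 'cousin'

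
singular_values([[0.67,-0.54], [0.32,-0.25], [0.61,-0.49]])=[1.23, 0.01]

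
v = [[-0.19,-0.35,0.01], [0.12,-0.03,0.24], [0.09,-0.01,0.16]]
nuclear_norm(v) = 0.73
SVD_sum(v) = [[-0.21,-0.32,-0.06], [0.04,0.07,0.01], [0.04,0.05,0.01]] + [[0.02, -0.03, 0.07], [0.08, -0.1, 0.23], [0.05, -0.06, 0.15]] + [[0.0, -0.0, -0.00],[-0.00, 0.0, 0.00],[0.0, -0.0, -0.00]]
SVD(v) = [[-0.97, -0.26, 0.03],[0.2, -0.81, -0.56],[0.17, -0.53, 0.83]] @ diag([0.40346559769009077, 0.32032383541709997, 0.0028551609860876727]) @ [[0.55, 0.82, 0.16], [-0.30, 0.37, -0.88], [0.78, -0.44, -0.45]]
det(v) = -0.00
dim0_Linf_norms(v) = [0.19, 0.35, 0.24]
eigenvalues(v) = [(-0.02+0.11j), (-0.02-0.11j), (-0.03+0j)]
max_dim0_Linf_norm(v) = 0.35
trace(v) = -0.06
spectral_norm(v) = 0.40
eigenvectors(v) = [[(-0.8+0j), -0.80-0.00j, (-0.82+0j)], [0.40+0.26j, (0.4-0.26j), (0.39+0j)], [0.30+0.21j, 0.30-0.21j, 0.41+0.00j]]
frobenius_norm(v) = 0.52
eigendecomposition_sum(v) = [[-0.09+0.04j, -0.10-0.31j, -0.09+0.36j],[(0.06+0.01j), -0.05+0.19j, 0.16-0.16j],[(0.04+0.01j), -0.04+0.14j, 0.13-0.11j]] + [[(-0.09-0.04j), (-0.1+0.31j), -0.09-0.36j], [(0.06-0.01j), (-0.05-0.19j), (0.16+0.16j)], [0.04-0.01j, -0.04-0.14j, (0.13+0.11j)]] + [[(-0+0j), (-0.14-0j), 0.18+0.00j],[0.00-0.00j, (0.07+0j), -0.09-0.00j],[0.00-0.00j, 0.07+0.00j, -0.09-0.00j]]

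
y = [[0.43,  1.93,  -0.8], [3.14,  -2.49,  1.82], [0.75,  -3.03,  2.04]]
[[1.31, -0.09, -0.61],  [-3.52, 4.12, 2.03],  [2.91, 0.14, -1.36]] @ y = [[-0.18, 4.60, -2.46],[12.95, -23.20, 14.46],[0.67, 9.39, -4.85]]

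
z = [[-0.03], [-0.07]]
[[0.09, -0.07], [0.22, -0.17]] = z@[[-3.09, 2.4]]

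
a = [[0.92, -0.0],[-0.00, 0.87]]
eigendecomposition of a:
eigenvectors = [[1.0, 0.00], [0.0, 1.0]]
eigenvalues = [0.92, 0.87]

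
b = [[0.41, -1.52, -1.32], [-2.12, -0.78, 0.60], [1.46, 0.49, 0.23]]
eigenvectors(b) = [[-0.32+0.00j,  0.41+0.40j,  (0.41-0.4j)], [(-0.85+0j),  -0.45-0.32j,  -0.45+0.32j], [(0.42+0j),  0.60+0.00j,  0.60-0.00j]]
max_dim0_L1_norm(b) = 3.99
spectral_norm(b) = 2.76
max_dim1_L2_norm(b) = 2.34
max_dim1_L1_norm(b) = 3.5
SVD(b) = [[-0.05,-0.99,0.16], [0.84,0.04,0.54], [-0.54,0.16,0.83]] @ diag([2.760381516579635, 2.076903119603791, 0.41841046199343185]) @ [[-0.94, -0.31, 0.16],[-0.13, 0.74, 0.66],[0.32, -0.60, 0.74]]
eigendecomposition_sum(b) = [[-0.47-0.00j,-0.60+0.00j,-0.13-0.00j], [-1.24-0.00j,-1.57+0.00j,(-0.33-0j)], [0.62+0.00j,(0.78-0j),(0.16+0j)]] + [[0.44+0.13j, (-0.46+0.28j), -0.60+0.66j], [(-0.44-0.06j), 0.40-0.33j, 0.47-0.72j], [(0.42-0.22j), (-0.14+0.54j), 0.03+0.92j]] + [[(0.44-0.13j),(-0.46-0.28j),-0.60-0.66j], [(-0.44+0.06j),0.40+0.33j,(0.47+0.72j)], [(0.42+0.22j),-0.14-0.54j,0.03-0.92j]]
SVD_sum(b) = [[0.12,0.04,-0.02], [-2.18,-0.72,0.37], [1.39,0.46,-0.24]] + [[0.27,  -1.52,  -1.35], [-0.01,  0.07,  0.06], [-0.04,  0.24,  0.21]] + [[0.02,-0.04,0.05], [0.07,-0.13,0.17], [0.11,-0.21,0.26]]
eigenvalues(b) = [(-1.88+0j), (0.87+0.72j), (0.87-0.72j)]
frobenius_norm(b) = 3.48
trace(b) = -0.14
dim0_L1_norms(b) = [3.99, 2.79, 2.15]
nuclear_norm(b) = 5.26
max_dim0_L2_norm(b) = 2.61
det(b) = -2.40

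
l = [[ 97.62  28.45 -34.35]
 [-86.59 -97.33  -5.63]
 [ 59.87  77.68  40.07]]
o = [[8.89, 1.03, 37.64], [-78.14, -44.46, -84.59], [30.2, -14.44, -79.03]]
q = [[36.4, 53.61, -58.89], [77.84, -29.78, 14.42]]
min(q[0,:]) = -58.89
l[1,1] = -97.33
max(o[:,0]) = 30.2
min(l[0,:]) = -34.35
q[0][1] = 53.61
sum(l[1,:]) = -189.55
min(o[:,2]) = -84.59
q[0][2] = -58.89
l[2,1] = 77.68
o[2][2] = -79.03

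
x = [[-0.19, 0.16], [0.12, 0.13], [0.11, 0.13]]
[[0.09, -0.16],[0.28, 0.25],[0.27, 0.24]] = x @ [[0.75, 1.39],  [1.47, 0.67]]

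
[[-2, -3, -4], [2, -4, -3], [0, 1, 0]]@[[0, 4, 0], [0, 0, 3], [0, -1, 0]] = [[0, -4, -9], [0, 11, -12], [0, 0, 3]]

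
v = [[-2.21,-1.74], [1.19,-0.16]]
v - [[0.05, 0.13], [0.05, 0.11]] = [[-2.26, -1.87], [1.14, -0.27]]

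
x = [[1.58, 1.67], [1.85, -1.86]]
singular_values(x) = [2.63, 2.29]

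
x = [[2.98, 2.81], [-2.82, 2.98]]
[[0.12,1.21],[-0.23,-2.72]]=x @ [[0.06, 0.67], [-0.02, -0.28]]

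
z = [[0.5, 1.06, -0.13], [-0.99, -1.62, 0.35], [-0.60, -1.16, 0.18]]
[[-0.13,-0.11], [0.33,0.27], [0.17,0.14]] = z@ [[-0.36, -0.29], [0.09, 0.07], [0.34, 0.27]]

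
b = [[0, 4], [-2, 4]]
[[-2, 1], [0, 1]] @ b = [[-2, -4], [-2, 4]]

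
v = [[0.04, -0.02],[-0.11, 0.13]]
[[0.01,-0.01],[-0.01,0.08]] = v@[[0.25, 0.14], [0.14, 0.74]]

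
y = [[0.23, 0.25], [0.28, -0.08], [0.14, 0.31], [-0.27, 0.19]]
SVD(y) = [[-0.67, 0.19], [-0.38, -0.52], [-0.59, 0.42], [0.24, 0.72]] @ diag([0.49185676872274003, 0.4277580146082889]) @ [[-0.83,-0.55], [-0.55,0.83]]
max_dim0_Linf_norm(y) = 0.31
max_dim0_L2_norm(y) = 0.47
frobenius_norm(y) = 0.65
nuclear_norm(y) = 0.92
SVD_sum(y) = [[0.27, 0.18], [0.16, 0.1], [0.24, 0.16], [-0.1, -0.07]] + [[-0.04, 0.07], [0.12, -0.18], [-0.10, 0.15], [-0.17, 0.26]]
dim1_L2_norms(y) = [0.34, 0.29, 0.34, 0.33]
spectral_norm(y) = 0.49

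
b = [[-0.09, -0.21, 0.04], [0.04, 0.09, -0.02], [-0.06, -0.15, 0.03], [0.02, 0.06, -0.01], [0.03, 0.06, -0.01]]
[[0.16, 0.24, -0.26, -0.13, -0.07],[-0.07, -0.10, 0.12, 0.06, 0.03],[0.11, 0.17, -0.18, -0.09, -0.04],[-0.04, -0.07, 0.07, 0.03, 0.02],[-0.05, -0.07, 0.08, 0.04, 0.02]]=b @ [[-0.54,  0.58,  1.29,  1.61,  0.86],[-0.43,  -1.52,  0.60,  -0.24,  0.10],[0.52,  -0.74,  -0.57,  -0.96,  0.81]]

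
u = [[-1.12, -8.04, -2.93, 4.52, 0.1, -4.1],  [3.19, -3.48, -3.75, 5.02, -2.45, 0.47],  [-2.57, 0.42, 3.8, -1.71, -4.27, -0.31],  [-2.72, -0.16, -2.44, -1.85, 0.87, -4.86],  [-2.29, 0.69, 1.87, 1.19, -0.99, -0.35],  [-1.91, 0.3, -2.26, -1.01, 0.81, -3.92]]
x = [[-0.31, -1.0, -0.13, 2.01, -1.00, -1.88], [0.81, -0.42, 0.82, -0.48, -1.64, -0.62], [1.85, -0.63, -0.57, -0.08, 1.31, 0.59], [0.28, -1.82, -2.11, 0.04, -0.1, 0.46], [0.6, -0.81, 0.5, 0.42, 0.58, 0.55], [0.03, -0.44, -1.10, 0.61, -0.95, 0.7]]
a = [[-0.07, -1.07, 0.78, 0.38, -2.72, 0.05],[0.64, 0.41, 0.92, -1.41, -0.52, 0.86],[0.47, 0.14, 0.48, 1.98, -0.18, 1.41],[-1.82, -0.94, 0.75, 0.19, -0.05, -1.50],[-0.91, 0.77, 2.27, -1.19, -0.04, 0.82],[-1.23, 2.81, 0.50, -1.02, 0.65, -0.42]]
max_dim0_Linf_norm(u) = 8.04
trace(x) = 0.02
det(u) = -784.49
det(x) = 42.35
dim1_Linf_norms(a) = [2.72, 1.41, 1.98, 1.82, 2.27, 2.81]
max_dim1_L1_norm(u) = 20.81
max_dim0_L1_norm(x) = 5.58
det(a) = -18.45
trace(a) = 0.55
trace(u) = -7.56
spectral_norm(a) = 4.28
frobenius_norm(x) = 5.83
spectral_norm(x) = 3.48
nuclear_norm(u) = 33.98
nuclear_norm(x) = 12.86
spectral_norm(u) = 12.66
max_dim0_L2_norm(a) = 3.27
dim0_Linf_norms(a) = [1.82, 2.81, 2.27, 1.98, 2.72, 1.5]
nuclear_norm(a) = 14.74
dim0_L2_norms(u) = [5.86, 8.8, 7.19, 7.38, 5.16, 7.5]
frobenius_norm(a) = 6.87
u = x @ a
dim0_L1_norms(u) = [13.8, 13.09, 17.05, 15.3, 9.49, 14.01]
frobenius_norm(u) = 17.34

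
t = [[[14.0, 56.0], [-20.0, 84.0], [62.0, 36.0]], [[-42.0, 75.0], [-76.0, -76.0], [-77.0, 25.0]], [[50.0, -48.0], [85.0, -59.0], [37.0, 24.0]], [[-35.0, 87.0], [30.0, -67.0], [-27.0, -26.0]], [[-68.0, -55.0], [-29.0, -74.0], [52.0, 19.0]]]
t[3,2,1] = -26.0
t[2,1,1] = -59.0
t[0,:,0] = [14.0, -20.0, 62.0]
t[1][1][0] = -76.0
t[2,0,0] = 50.0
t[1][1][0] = -76.0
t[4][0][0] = -68.0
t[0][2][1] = 36.0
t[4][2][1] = 19.0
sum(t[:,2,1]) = 78.0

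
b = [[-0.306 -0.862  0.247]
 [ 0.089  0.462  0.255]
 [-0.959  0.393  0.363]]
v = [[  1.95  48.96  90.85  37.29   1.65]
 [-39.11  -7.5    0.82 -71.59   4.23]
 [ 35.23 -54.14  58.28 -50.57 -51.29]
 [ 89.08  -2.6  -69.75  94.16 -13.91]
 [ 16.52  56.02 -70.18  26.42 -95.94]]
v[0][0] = 1.95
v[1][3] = -71.59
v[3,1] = -2.6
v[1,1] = -7.5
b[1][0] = 0.089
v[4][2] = -70.18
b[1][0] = 0.089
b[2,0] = -0.959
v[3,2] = -69.75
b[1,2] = 0.255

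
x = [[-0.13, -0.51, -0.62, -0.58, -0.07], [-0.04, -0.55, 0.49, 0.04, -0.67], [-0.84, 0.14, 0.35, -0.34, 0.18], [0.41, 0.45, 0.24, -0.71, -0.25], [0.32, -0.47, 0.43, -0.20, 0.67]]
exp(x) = [[1.15, -0.53, -0.94, -0.32, 0.09], [-0.3, 0.80, 0.41, 0.08, -0.77], [-1.05, 0.27, 1.85, -0.13, 0.31], [0.14, 0.26, 0.13, 0.45, -0.38], [0.23, -0.66, 0.47, -0.36, 2.29]]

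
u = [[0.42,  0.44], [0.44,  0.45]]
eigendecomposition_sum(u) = [[-0.0,  0.00], [0.0,  -0.0]] + [[0.42, 0.44], [0.44, 0.45]]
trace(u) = 0.87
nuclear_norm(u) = 0.88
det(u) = -0.00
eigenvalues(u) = [-0.01, 0.88]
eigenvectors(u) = [[-0.72, -0.69], [0.69, -0.72]]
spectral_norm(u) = 0.88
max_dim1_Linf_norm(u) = 0.45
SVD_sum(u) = [[0.42, 0.44],  [0.44, 0.45]] + [[-0.0, 0.00], [0.0, -0.00]]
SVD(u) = [[-0.69, -0.72], [-0.72, 0.69]] @ diag([0.8752556075736007, 0.005255607573600426]) @ [[-0.69,-0.72], [0.72,-0.69]]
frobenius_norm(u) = 0.88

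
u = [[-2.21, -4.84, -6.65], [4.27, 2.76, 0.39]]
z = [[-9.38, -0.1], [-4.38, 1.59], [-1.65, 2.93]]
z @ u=[[20.30, 45.12, 62.34],[16.47, 25.59, 29.75],[16.16, 16.07, 12.12]]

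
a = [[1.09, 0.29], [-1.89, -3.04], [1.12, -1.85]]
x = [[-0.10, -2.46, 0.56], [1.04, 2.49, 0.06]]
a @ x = [[0.19, -1.96, 0.63], [-2.97, -2.92, -1.24], [-2.04, -7.36, 0.52]]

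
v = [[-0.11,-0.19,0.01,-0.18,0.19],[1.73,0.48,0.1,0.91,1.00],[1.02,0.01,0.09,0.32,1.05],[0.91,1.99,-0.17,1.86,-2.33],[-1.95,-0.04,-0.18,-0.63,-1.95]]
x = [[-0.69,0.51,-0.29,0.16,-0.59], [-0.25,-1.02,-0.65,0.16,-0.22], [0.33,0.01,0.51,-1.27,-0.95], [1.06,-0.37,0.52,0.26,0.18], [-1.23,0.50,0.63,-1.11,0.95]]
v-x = [[0.58,  -0.7,  0.3,  -0.34,  0.78], [1.98,  1.5,  0.75,  0.75,  1.22], [0.69,  0.00,  -0.42,  1.59,  2.00], [-0.15,  2.36,  -0.69,  1.6,  -2.51], [-0.72,  -0.54,  -0.81,  0.48,  -2.90]]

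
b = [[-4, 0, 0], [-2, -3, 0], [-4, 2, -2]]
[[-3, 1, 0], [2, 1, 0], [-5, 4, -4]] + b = [[-7, 1, 0], [0, -2, 0], [-9, 6, -6]]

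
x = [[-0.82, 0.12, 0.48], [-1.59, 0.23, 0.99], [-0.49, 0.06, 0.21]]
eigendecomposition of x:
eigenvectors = [[-0.44-0.05j, (-0.44+0.05j), (-0.03+0j)],[-0.80+0.00j, -0.80-0.00j, -0.98+0.00j],[-0.37-0.17j, -0.37+0.17j, (0.19+0j)]]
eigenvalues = [(-0.18+0.12j), (-0.18-0.12j), (-0.02+0j)]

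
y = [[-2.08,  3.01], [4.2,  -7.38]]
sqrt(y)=[[1.04j, -0.84j], [0.00-1.18j, 0.00+2.53j]]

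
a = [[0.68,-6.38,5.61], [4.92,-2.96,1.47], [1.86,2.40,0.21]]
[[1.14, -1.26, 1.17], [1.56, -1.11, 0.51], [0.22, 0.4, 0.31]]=a@[[0.24,  -0.10,  0.06], [-0.1,  0.24,  0.06], [0.06,  0.06,  0.27]]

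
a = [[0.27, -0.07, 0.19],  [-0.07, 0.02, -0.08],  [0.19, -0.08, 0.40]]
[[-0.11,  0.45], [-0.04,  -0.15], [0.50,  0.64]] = a @ [[-1.93, 0.70], [-0.10, -0.72], [2.14, 1.13]]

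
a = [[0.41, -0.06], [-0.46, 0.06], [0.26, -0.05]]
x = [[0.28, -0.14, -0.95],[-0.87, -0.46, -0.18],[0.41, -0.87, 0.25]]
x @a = [[-0.07, 0.02], [-0.19, 0.03], [0.63, -0.09]]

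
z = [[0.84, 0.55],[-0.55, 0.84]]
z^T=[[0.84,-0.55], [0.55,0.84]]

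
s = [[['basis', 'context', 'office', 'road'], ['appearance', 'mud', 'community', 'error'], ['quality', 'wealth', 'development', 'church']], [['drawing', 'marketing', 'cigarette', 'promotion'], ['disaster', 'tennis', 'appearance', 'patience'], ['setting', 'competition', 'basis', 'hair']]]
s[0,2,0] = 'quality'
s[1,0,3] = 'promotion'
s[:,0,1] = ['context', 'marketing']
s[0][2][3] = 'church'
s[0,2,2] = 'development'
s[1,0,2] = 'cigarette'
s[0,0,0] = 'basis'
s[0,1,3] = 'error'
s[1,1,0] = 'disaster'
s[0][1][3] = 'error'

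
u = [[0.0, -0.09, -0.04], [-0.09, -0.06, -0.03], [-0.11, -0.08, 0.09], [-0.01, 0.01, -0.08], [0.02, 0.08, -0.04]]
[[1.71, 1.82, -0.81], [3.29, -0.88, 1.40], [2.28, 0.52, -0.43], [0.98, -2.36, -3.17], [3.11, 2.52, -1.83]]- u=[[1.71, 1.91, -0.77], [3.38, -0.82, 1.43], [2.39, 0.6, -0.52], [0.99, -2.37, -3.09], [3.09, 2.44, -1.79]]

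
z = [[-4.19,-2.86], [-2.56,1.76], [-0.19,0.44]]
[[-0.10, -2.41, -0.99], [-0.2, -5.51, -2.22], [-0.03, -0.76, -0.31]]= z @ [[0.05, 1.36, 0.55], [-0.04, -1.15, -0.46]]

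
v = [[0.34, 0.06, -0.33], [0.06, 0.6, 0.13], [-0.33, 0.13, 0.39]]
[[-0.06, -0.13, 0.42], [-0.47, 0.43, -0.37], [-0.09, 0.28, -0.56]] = v@[[-0.56, 0.07, 0.61], [-0.62, 0.59, -0.51], [-0.5, 0.57, -0.75]]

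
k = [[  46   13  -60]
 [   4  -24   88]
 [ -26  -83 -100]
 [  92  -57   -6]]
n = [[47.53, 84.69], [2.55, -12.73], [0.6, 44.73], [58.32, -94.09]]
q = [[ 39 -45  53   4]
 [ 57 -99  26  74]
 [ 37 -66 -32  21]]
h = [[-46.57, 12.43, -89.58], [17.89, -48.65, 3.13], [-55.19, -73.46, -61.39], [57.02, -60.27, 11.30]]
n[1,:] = [2.55, -12.73]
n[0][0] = 47.53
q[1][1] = -99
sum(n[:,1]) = 22.599999999999994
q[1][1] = -99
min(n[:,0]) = 0.6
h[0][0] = -46.57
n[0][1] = 84.69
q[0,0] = 39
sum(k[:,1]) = -151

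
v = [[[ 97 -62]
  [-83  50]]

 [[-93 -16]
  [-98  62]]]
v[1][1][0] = -98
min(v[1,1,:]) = -98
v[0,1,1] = 50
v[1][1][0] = -98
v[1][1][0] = -98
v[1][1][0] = -98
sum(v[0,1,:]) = -33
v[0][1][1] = 50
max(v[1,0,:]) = -16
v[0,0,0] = 97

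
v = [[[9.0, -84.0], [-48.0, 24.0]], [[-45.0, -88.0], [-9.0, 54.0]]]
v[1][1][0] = -9.0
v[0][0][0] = 9.0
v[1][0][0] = -45.0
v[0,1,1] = 24.0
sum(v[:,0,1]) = -172.0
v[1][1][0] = -9.0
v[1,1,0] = -9.0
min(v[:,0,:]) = -88.0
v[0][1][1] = 24.0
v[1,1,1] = 54.0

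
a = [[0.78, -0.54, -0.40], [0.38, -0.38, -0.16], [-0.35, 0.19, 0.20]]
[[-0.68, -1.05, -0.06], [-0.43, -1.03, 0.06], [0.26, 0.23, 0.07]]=a@[[-0.32, 0.55, -0.54], [0.82, 3.95, -0.73], [-0.04, -1.63, 0.09]]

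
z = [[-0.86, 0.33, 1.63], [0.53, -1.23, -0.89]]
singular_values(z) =[2.32, 0.83]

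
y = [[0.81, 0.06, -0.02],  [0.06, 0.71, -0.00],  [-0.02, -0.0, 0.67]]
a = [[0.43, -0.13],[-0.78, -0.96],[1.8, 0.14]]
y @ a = [[0.27, -0.17], [-0.53, -0.69], [1.20, 0.1]]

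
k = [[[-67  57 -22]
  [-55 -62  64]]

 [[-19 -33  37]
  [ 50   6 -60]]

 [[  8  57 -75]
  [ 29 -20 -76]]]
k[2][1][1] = -20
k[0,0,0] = -67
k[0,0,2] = -22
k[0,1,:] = [-55, -62, 64]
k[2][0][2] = -75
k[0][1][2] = 64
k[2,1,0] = 29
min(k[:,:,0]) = -67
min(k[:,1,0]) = -55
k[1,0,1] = -33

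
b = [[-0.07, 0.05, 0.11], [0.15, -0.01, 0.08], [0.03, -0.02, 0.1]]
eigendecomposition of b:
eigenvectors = [[-0.70+0.00j, 0.43+0.03j, 0.43-0.03j], [0.70+0.00j, 0.88+0.00j, (0.88-0j)], [(0.14+0j), 0.19+0.08j, (0.19-0.08j)]]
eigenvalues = [(-0.14+0j), (0.08+0.01j), (0.08-0.01j)]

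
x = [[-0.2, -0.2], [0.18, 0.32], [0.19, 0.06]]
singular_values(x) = [0.49, 0.13]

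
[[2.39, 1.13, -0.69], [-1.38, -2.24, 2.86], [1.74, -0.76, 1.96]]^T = [[2.39, -1.38, 1.74],[1.13, -2.24, -0.76],[-0.69, 2.86, 1.96]]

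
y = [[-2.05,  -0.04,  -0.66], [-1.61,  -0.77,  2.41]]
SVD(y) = [[0.33, 0.94],[0.94, -0.33]] @ diag([3.0989552843566592, 2.00730569310156]) @ [[-0.71, -0.24, 0.66], [-0.7, 0.11, -0.71]]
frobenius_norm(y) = 3.69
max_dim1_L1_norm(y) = 4.79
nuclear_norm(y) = 5.11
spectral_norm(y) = 3.10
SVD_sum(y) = [[-0.73,-0.24,0.68], [-2.07,-0.7,1.94]] + [[-1.32, 0.2, -1.34], [0.46, -0.07, 0.47]]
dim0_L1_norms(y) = [3.66, 0.81, 3.07]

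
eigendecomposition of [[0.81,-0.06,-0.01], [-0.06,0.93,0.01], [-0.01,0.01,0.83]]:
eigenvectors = [[0.38,-0.92,-0.07], [-0.92,-0.37,-0.14], [-0.1,-0.12,0.99]]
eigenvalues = [0.96, 0.78, 0.83]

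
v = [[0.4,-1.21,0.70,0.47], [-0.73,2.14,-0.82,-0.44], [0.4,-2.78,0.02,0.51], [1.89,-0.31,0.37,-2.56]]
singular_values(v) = [3.99, 3.2, 0.84, 0.0]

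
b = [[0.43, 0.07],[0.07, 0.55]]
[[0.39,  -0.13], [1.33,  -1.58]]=b @ [[0.52, 0.16], [2.36, -2.9]]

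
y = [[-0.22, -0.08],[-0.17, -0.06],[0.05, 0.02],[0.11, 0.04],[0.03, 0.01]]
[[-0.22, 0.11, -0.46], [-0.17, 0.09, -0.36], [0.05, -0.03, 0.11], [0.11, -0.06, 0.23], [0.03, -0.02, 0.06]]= y@[[1.03, -0.54, 2.19],[-0.1, 0.05, -0.21]]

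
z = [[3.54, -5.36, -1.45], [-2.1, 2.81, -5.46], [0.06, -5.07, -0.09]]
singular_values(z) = [8.69, 5.51, 2.33]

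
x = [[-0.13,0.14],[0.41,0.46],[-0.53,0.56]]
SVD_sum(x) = [[-0.11, 0.15], [-0.08, 0.1], [-0.45, 0.62]] + [[-0.02,-0.01], [0.49,0.36], [-0.08,-0.06]]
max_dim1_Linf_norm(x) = 0.56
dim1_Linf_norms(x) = [0.14, 0.46, 0.56]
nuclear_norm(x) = 1.41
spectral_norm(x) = 0.80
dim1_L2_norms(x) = [0.19, 0.62, 0.77]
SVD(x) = [[-0.24, 0.04], [-0.16, -0.99], [-0.96, 0.16]] @ diag([0.7986007928265005, 0.6106854949127947]) @ [[0.59,-0.81], [-0.81,-0.59]]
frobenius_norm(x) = 1.01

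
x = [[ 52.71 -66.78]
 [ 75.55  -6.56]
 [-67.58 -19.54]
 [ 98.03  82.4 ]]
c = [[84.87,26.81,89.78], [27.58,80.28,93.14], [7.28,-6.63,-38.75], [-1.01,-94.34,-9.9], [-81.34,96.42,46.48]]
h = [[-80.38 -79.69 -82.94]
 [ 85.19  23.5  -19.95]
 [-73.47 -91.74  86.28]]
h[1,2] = -19.95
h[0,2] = -82.94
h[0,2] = -82.94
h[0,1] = -79.69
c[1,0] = 27.58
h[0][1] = -79.69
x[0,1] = -66.78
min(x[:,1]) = -66.78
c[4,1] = 96.42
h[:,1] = [-79.69, 23.5, -91.74]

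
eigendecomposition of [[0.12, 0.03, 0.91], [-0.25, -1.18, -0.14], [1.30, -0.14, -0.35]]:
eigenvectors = [[(-0.71+0j), 0.52+0.01j, (0.52-0.01j)], [(0.13+0j), (0.15+0.37j), (0.15-0.37j)], [-0.69+0.00j, -0.76+0.00j, (-0.76-0j)]]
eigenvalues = [(1+0j), (-1.21+0.05j), (-1.21-0.05j)]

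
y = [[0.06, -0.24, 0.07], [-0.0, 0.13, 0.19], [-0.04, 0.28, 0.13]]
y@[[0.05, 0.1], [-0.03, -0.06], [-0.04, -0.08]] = [[0.01, 0.01], [-0.01, -0.02], [-0.02, -0.03]]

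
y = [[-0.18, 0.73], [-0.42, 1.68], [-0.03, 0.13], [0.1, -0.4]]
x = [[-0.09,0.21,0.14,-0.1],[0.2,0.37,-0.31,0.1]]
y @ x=[[0.16, 0.23, -0.25, 0.09], [0.37, 0.53, -0.58, 0.21], [0.03, 0.04, -0.04, 0.02], [-0.09, -0.13, 0.14, -0.05]]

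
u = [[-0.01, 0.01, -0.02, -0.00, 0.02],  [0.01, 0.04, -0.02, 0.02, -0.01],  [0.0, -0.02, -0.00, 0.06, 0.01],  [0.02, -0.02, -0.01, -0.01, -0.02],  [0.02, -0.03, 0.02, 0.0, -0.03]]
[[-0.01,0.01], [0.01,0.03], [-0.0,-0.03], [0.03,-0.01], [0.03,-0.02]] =u @ [[0.64, -0.25], [-0.25, 0.76], [-0.50, -0.35], [-0.04, -0.23], [-0.55, -0.41]]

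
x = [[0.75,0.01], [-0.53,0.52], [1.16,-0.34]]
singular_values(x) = [1.55, 0.41]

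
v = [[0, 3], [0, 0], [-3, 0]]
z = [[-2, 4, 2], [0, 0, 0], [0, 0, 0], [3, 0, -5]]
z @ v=[[-6, -6], [0, 0], [0, 0], [15, 9]]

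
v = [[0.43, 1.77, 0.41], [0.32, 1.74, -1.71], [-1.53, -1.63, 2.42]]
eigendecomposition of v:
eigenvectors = [[(0.2+0j), (0.78+0j), (0.78-0j)], [0.60+0.00j, (-0.14+0.37j), -0.14-0.37j], [(-0.78+0j), (0.26+0.4j), 0.26-0.40j]]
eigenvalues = [(4.07+0j), (0.26+1.05j), (0.26-1.05j)]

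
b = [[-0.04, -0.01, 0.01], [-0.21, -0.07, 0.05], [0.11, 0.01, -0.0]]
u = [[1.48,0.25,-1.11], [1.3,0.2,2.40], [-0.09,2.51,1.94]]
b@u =[[-0.07, 0.01, 0.04], [-0.41, 0.06, 0.16], [0.18, 0.03, -0.10]]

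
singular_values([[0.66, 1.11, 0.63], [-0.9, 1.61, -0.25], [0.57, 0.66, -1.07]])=[2.09, 1.25, 1.23]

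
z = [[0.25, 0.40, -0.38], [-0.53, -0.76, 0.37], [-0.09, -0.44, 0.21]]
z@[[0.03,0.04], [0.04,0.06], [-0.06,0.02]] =[[0.05, 0.03],[-0.07, -0.06],[-0.03, -0.03]]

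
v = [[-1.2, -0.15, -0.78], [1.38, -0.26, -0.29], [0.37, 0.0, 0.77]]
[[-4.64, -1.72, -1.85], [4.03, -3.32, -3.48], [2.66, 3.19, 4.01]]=v @ [[2.85, -1.61, -1.97],  [-2.68, -1.27, -3.96],  [2.08, 4.92, 6.16]]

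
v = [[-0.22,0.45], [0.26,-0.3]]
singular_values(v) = [0.63, 0.08]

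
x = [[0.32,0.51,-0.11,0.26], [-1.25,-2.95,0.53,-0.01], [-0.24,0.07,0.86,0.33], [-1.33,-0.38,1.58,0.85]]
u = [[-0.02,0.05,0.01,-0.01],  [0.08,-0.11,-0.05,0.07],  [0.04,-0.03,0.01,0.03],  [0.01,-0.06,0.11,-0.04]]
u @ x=[[-0.06,  -0.15,  0.02,  -0.01], [0.08,  0.34,  0.00,  0.06], [0.01,  0.10,  0.04,  0.04], [0.10,  0.2,  -0.00,  0.01]]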